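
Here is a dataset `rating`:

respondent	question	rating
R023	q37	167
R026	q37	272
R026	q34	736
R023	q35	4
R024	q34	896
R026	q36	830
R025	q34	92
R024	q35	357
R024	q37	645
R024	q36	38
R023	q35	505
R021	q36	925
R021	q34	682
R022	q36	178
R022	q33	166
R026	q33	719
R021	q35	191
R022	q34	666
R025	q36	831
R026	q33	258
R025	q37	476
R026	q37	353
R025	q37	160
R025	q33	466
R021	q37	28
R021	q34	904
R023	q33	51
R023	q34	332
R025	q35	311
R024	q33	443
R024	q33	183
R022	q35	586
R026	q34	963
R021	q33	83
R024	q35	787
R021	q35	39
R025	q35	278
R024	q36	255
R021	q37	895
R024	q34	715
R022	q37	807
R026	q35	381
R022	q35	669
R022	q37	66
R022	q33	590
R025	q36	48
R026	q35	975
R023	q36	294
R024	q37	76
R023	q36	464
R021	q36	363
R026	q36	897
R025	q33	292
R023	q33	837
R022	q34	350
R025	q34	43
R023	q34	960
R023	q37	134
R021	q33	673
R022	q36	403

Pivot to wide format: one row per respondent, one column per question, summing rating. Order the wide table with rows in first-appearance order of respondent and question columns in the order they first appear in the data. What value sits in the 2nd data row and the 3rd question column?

With rows in first-appearance order of respondent, row 2 is respondent=R026. question columns in first-appearance order: q37, q34, q35, q36, q33; column 3 is q35.
Long rows with respondent=R026, question=q35: 381 + 975 = 1356.

1356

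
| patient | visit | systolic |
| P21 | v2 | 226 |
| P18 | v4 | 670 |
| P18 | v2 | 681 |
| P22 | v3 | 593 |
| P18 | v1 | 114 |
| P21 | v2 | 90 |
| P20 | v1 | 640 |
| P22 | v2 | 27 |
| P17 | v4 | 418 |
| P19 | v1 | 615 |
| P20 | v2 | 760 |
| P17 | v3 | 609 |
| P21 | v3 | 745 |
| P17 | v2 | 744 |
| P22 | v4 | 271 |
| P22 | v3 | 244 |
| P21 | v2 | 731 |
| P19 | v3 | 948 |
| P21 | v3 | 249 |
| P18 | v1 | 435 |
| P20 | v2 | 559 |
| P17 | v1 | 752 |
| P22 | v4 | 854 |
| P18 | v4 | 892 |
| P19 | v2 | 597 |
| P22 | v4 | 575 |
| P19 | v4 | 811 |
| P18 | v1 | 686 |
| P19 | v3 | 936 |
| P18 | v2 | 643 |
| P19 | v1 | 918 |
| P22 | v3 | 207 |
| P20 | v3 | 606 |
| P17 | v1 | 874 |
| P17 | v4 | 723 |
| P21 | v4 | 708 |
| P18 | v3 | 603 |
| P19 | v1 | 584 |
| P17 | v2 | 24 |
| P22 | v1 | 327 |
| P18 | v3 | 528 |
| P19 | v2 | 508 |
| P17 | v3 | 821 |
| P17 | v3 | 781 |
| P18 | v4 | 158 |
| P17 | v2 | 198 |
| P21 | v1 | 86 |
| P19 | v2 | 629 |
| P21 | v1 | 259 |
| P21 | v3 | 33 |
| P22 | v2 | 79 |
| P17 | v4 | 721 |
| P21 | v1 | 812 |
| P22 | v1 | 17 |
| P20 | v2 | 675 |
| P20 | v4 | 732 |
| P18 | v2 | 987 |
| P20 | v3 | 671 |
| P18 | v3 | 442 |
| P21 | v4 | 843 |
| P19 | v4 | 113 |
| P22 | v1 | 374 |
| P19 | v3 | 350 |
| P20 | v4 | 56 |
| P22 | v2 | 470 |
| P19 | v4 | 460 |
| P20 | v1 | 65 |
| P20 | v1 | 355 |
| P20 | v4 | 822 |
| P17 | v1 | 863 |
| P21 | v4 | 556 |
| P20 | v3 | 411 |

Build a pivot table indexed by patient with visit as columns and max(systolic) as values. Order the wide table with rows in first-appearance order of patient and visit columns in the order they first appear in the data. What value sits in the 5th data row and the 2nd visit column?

723

With rows in first-appearance order of patient, row 5 is patient=P17. visit columns in first-appearance order: v2, v4, v3, v1; column 2 is v4.
Long rows with patient=P17, visit=v4: max(418, 723, 721) = 723.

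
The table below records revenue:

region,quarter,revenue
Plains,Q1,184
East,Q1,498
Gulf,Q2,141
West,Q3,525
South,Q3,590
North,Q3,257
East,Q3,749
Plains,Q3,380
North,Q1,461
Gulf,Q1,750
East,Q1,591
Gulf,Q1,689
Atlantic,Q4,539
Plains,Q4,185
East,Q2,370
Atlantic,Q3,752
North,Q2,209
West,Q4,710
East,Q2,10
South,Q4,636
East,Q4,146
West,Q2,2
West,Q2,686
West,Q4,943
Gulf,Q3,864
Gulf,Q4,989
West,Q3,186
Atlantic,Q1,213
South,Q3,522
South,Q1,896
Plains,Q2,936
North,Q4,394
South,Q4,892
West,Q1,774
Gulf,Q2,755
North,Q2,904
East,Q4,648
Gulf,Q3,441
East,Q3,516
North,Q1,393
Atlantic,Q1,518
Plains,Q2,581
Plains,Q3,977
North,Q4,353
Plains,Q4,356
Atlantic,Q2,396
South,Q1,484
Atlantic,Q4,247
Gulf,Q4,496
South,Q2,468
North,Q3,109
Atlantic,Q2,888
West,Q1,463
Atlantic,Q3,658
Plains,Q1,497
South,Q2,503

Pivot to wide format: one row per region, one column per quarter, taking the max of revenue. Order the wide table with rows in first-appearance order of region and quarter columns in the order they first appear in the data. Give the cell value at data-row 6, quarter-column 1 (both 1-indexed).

With rows in first-appearance order of region, row 6 is region=North. quarter columns in first-appearance order: Q1, Q2, Q3, Q4; column 1 is Q1.
Long rows with region=North, quarter=Q1: max(461, 393) = 461.

461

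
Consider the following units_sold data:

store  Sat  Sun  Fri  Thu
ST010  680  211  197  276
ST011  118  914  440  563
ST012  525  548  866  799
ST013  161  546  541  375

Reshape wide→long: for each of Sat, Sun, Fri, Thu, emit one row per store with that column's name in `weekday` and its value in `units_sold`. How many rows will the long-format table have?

16

4 store values × 4 melted columns = 16 rows.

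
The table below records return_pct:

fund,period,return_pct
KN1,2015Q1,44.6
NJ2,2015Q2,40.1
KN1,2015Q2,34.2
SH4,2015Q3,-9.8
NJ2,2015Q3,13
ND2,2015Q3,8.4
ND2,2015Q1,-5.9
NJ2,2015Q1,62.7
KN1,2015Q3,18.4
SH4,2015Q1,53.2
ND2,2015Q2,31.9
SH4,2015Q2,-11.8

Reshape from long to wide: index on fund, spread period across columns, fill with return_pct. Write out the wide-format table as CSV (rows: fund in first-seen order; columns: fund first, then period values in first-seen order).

Columns: fund plus the 3 distinct period values (2015Q1, 2015Q2, 2015Q3).
For example, row KN1 column 2015Q1 takes return_pct=44.6 from the long row (KN1, 2015Q1).

fund,2015Q1,2015Q2,2015Q3
KN1,44.6,34.2,18.4
NJ2,62.7,40.1,13
SH4,53.2,-11.8,-9.8
ND2,-5.9,31.9,8.4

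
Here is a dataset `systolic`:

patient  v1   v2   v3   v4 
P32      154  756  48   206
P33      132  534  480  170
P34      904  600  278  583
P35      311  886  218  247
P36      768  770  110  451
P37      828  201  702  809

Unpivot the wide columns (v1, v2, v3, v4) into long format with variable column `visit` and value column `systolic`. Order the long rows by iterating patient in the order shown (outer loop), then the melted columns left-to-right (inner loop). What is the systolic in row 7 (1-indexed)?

480

24 rows total (6 × 4). Row 7: index ⌊(7-1)/4⌋ = 1 into patient → P33; (7-1) mod 4 = 2 into the melted columns → v3.
So row 7 is (P33, v3, 480); systolic = 480.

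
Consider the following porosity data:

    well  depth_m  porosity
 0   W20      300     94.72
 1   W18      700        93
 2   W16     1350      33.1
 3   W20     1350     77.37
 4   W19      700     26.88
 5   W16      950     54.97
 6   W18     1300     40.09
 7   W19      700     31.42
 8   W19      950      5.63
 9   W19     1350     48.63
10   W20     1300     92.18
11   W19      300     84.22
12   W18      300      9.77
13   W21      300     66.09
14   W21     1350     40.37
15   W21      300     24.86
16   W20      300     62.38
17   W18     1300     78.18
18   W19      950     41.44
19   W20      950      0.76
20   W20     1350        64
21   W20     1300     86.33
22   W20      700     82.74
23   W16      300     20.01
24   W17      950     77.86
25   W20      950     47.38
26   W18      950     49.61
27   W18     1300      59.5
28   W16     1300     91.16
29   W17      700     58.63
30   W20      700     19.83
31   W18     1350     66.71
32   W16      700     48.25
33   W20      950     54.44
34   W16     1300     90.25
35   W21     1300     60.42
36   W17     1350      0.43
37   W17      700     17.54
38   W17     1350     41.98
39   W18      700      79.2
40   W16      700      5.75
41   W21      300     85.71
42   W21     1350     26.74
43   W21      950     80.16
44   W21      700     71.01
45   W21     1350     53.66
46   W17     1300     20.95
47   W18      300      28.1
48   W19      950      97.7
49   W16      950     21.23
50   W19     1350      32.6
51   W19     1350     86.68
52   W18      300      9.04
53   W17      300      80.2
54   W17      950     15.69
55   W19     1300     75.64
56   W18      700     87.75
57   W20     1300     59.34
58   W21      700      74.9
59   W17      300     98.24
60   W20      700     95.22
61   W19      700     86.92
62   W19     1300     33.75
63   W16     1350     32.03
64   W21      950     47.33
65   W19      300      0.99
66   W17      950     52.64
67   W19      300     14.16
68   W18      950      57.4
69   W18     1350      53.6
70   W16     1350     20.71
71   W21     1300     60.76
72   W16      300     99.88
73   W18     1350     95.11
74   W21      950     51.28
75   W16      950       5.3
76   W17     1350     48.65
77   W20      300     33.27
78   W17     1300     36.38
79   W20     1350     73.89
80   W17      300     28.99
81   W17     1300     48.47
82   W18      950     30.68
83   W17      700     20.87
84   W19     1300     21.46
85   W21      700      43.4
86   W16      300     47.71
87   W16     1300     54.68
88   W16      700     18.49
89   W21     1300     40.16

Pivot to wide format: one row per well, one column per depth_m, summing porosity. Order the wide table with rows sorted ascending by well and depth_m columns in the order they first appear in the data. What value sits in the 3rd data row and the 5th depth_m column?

With rows sorted ascending by well, row 3 is well=W18. depth_m columns in first-appearance order: 300, 700, 1350, 950, 1300; column 5 is 1300.
Long rows with well=W18, depth_m=1300: 40.09 + 78.18 + 59.5 = 177.77.

177.77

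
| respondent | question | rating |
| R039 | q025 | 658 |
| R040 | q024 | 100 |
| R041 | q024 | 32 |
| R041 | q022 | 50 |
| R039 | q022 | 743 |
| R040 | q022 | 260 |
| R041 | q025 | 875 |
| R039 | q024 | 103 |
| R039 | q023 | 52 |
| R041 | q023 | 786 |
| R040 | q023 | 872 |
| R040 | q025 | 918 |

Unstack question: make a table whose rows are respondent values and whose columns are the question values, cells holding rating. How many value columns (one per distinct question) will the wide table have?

4 distinct question values: q022, q023, q024, q025.

4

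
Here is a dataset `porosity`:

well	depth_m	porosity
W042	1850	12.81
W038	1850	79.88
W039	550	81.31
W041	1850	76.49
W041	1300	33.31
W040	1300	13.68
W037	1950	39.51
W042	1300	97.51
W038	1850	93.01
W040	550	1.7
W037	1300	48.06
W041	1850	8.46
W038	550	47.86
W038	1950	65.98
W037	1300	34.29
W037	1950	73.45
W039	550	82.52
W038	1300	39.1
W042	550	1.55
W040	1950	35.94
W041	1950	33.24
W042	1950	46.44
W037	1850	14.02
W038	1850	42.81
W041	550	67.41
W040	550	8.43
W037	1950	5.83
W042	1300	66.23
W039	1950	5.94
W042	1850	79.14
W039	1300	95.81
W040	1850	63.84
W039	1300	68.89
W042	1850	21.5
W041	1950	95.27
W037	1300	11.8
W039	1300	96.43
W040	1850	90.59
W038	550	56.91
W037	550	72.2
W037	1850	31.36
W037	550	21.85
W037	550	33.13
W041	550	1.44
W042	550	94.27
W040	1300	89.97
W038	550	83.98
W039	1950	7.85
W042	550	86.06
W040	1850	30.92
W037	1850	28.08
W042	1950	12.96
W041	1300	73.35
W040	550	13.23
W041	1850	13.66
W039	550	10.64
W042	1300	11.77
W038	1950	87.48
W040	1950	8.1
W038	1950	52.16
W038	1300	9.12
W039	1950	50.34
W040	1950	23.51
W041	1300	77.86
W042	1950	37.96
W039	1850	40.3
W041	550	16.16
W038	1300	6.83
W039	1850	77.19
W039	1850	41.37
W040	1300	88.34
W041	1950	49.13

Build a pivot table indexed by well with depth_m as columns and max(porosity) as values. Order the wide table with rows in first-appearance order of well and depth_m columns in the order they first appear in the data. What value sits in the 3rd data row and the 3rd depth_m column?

With rows in first-appearance order of well, row 3 is well=W039. depth_m columns in first-appearance order: 1850, 550, 1300, 1950; column 3 is 1300.
Long rows with well=W039, depth_m=1300: max(95.81, 68.89, 96.43) = 96.43.

96.43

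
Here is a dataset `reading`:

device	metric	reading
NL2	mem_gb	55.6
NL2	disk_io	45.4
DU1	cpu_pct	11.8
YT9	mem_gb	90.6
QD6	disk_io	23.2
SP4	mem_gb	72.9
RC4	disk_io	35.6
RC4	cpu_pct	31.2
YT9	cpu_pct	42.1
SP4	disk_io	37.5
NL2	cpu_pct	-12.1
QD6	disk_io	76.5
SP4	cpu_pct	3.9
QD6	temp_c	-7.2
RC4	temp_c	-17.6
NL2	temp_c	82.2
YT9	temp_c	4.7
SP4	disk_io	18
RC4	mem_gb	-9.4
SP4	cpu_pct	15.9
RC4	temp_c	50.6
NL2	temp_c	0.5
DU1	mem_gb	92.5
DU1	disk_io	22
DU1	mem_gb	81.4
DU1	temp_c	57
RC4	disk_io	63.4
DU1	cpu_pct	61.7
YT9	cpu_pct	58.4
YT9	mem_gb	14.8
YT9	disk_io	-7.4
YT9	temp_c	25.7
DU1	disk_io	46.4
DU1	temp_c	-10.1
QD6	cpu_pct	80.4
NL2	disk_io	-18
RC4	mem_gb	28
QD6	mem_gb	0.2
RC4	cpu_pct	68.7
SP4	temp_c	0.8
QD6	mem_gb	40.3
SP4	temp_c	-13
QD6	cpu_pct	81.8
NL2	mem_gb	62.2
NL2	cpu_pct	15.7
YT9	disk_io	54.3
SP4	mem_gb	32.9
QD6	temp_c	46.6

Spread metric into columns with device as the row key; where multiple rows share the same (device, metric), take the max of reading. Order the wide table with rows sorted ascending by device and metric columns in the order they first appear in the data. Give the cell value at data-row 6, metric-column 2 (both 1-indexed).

54.3

With rows sorted ascending by device, row 6 is device=YT9. metric columns in first-appearance order: mem_gb, disk_io, cpu_pct, temp_c; column 2 is disk_io.
Long rows with device=YT9, metric=disk_io: max(-7.4, 54.3) = 54.3.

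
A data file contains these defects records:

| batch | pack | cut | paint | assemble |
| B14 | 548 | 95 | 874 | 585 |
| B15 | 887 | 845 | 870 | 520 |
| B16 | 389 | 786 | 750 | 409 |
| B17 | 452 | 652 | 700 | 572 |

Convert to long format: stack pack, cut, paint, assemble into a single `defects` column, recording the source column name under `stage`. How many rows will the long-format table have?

16

4 batch values × 4 melted columns = 16 rows.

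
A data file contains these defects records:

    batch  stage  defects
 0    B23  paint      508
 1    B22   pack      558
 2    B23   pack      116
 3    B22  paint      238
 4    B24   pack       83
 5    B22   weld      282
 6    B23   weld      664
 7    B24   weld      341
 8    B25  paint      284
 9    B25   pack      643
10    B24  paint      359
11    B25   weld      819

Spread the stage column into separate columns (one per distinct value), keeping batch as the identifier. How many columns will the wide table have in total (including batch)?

4

1 column for batch plus 3 distinct stage values → 4 columns.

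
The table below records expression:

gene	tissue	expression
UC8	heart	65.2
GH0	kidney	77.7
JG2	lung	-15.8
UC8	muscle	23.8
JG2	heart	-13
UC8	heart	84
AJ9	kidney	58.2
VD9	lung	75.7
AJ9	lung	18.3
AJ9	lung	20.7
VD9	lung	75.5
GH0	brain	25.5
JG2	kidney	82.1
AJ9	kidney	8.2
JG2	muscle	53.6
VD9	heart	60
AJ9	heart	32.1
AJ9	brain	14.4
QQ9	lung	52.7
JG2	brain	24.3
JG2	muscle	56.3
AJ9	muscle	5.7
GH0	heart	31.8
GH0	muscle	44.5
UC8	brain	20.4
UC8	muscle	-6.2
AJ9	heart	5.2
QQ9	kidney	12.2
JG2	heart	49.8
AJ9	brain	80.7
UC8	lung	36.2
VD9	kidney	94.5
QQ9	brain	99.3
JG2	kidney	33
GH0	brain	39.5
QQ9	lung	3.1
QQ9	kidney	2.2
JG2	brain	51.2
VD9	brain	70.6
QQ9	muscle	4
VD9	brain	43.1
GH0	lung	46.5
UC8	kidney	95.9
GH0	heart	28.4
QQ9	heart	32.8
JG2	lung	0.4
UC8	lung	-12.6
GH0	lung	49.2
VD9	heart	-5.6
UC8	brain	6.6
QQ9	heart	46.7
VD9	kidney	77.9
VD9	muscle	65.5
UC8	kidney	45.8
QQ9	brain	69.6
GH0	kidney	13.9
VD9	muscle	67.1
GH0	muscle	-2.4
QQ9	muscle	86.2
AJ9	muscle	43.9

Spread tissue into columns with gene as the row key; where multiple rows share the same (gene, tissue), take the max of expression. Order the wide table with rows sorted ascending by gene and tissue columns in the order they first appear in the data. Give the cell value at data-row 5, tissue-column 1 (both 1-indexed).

With rows sorted ascending by gene, row 5 is gene=UC8. tissue columns in first-appearance order: heart, kidney, lung, muscle, brain; column 1 is heart.
Long rows with gene=UC8, tissue=heart: max(65.2, 84) = 84.

84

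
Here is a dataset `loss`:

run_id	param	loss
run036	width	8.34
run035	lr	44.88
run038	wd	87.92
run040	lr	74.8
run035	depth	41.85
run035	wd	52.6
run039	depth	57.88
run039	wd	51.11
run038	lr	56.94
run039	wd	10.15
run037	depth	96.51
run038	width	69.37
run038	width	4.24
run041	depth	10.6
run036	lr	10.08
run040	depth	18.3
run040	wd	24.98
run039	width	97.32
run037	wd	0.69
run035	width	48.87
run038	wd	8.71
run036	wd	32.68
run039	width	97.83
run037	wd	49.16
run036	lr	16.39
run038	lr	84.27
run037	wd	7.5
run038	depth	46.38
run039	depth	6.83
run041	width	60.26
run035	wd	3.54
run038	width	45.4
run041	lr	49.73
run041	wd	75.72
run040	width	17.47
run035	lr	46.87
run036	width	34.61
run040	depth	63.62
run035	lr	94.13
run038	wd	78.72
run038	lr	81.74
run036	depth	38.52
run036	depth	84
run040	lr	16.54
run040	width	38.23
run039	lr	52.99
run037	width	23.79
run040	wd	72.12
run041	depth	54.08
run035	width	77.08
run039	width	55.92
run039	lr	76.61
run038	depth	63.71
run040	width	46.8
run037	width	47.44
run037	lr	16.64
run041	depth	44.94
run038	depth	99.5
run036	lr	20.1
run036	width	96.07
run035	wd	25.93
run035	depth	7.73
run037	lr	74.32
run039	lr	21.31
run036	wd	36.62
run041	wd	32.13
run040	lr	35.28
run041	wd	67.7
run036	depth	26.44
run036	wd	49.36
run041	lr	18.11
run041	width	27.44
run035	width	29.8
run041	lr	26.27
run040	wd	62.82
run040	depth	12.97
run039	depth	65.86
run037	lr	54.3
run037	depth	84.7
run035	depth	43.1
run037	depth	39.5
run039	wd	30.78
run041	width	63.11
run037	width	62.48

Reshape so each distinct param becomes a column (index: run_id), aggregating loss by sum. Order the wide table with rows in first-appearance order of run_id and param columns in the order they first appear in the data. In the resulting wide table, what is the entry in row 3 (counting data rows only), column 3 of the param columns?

With rows in first-appearance order of run_id, row 3 is run_id=run038. param columns in first-appearance order: width, lr, wd, depth; column 3 is wd.
Long rows with run_id=run038, param=wd: 87.92 + 8.71 + 78.72 = 175.35.

175.35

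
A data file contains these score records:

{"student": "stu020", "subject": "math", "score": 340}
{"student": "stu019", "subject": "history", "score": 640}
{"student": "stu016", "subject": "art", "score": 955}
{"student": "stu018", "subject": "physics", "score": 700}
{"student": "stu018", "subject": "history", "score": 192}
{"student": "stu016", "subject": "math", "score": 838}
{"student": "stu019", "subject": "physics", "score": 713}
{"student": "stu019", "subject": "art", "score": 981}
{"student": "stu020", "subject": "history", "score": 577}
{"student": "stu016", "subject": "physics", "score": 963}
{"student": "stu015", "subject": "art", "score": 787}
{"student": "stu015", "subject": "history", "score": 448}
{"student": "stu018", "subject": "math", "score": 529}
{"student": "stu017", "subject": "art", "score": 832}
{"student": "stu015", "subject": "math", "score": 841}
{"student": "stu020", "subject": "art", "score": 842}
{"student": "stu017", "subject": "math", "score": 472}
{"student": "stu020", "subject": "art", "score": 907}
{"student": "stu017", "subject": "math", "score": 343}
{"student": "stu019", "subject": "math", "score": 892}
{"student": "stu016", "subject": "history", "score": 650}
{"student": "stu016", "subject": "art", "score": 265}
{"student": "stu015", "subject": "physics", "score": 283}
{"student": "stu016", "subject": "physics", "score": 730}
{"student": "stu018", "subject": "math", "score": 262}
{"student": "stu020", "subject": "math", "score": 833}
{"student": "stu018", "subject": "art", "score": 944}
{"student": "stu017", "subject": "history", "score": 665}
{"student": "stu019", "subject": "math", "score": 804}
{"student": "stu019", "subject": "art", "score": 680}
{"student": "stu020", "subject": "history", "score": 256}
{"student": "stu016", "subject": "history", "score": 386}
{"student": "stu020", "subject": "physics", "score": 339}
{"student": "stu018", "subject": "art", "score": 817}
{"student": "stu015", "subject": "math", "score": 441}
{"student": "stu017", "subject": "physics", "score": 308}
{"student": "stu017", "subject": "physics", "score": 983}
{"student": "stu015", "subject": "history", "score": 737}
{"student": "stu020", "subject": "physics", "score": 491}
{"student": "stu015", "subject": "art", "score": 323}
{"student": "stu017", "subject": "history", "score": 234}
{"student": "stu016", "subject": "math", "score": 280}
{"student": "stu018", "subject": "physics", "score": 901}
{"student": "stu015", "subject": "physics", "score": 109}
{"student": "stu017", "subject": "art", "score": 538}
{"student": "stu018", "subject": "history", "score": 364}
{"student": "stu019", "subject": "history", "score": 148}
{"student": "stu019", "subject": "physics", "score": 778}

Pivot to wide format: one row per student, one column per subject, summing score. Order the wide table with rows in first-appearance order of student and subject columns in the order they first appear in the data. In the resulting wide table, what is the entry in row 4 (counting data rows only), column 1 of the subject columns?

With rows in first-appearance order of student, row 4 is student=stu018. subject columns in first-appearance order: math, history, art, physics; column 1 is math.
Long rows with student=stu018, subject=math: 529 + 262 = 791.

791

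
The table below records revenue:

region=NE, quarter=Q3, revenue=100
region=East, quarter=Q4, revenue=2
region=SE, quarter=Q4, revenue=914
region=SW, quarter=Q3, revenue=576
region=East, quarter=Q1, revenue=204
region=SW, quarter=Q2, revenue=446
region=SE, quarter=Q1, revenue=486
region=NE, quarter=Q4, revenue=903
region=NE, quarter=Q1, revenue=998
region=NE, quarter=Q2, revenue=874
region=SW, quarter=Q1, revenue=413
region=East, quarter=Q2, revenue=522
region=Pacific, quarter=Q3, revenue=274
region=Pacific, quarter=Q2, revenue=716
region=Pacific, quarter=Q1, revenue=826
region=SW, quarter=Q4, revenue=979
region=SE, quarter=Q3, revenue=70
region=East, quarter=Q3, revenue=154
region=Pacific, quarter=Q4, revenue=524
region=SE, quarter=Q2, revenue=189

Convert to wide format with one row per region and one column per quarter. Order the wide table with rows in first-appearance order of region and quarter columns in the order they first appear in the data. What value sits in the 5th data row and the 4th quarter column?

With rows in first-appearance order of region, row 5 is region=Pacific. quarter columns in first-appearance order: Q3, Q4, Q1, Q2; column 4 is Q2.
Long rows with region=Pacific, quarter=Q2: revenue = 716.

716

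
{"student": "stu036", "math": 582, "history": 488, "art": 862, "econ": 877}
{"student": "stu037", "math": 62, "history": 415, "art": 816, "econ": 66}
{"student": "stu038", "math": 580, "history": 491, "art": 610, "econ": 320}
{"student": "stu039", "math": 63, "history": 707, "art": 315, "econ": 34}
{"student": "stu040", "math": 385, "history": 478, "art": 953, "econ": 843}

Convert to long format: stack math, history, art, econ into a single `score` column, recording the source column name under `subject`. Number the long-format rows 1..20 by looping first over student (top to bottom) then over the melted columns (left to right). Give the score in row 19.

20 rows total (5 × 4). Row 19: index ⌊(19-1)/4⌋ = 4 into student → stu040; (19-1) mod 4 = 2 into the melted columns → art.
So row 19 is (stu040, art, 953); score = 953.

953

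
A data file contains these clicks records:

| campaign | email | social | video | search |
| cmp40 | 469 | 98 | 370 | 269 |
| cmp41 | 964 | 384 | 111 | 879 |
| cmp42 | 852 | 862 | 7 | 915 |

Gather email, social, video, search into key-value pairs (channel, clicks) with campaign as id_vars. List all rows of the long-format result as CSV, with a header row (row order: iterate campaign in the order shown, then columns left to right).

Each (campaign, column) pair becomes one row: 3 × 4 = 12 rows.
For example, (cmp40, email) → clicks=469.

campaign,channel,clicks
cmp40,email,469
cmp40,social,98
cmp40,video,370
cmp40,search,269
cmp41,email,964
cmp41,social,384
cmp41,video,111
cmp41,search,879
cmp42,email,852
cmp42,social,862
cmp42,video,7
cmp42,search,915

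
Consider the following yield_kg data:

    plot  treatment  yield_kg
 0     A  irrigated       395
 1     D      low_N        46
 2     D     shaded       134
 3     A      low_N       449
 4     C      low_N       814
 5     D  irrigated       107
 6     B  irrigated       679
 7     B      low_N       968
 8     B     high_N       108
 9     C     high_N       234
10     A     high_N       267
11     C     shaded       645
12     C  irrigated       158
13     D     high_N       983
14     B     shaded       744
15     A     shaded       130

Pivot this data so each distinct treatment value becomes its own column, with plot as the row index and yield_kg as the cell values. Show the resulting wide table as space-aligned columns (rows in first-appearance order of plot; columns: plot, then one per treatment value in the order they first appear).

Columns: plot plus the 4 distinct treatment values (irrigated, low_N, shaded, high_N).
For example, row A column irrigated takes yield_kg=395 from the long row (A, irrigated).

plot  irrigated  low_N  shaded  high_N
A     395        449    130     267   
D     107        46     134     983   
C     158        814    645     234   
B     679        968    744     108   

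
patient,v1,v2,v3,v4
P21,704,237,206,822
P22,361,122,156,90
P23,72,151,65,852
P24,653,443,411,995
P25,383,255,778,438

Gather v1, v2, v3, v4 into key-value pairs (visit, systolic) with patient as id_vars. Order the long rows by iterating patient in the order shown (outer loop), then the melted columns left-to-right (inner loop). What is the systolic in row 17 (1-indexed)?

20 rows total (5 × 4). Row 17: index ⌊(17-1)/4⌋ = 4 into patient → P25; (17-1) mod 4 = 0 into the melted columns → v1.
So row 17 is (P25, v1, 383); systolic = 383.

383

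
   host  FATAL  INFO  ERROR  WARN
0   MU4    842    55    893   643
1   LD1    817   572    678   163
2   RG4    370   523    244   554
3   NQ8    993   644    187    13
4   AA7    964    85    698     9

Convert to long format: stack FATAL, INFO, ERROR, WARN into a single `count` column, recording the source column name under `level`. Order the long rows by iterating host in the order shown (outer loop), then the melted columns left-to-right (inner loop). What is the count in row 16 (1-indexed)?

13

20 rows total (5 × 4). Row 16: index ⌊(16-1)/4⌋ = 3 into host → NQ8; (16-1) mod 4 = 3 into the melted columns → WARN.
So row 16 is (NQ8, WARN, 13); count = 13.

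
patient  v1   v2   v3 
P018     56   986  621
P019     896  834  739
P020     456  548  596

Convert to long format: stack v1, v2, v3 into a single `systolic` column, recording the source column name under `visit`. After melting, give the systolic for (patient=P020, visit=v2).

Unpivoting turns each (patient, wide-column) pair into one long row.
The wide cell at row P020, column v2 holds 548, so the long row (P020, v2) has systolic=548.

548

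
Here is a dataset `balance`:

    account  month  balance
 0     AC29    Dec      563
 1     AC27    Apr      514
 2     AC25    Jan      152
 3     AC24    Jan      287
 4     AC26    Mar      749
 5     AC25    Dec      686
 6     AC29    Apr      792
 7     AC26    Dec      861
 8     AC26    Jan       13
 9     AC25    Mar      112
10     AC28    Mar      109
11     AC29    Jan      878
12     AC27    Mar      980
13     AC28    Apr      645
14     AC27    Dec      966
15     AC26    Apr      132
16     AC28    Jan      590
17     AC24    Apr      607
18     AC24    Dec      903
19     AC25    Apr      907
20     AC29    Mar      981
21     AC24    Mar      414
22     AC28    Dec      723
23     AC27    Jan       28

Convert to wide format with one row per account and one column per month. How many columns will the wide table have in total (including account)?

5

1 column for account plus 4 distinct month values → 5 columns.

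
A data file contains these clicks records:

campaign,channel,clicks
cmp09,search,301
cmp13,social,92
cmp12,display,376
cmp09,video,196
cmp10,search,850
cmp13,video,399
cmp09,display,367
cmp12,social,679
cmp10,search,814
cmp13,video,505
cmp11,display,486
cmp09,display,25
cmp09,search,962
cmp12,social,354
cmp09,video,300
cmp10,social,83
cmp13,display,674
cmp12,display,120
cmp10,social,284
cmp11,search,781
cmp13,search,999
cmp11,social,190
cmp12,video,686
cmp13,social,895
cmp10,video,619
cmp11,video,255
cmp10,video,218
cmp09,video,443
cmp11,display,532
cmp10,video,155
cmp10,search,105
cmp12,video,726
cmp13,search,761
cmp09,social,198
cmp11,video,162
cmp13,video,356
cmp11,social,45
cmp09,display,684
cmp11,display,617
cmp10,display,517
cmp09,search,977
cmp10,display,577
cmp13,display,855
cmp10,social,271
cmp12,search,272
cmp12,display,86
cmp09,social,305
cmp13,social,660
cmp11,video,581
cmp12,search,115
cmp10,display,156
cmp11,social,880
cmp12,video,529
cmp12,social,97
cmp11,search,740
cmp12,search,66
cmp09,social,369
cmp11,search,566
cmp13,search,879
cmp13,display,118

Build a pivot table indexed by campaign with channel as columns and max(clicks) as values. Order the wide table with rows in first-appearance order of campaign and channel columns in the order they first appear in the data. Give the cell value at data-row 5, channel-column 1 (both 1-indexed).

With rows in first-appearance order of campaign, row 5 is campaign=cmp11. channel columns in first-appearance order: search, social, display, video; column 1 is search.
Long rows with campaign=cmp11, channel=search: max(781, 740, 566) = 781.

781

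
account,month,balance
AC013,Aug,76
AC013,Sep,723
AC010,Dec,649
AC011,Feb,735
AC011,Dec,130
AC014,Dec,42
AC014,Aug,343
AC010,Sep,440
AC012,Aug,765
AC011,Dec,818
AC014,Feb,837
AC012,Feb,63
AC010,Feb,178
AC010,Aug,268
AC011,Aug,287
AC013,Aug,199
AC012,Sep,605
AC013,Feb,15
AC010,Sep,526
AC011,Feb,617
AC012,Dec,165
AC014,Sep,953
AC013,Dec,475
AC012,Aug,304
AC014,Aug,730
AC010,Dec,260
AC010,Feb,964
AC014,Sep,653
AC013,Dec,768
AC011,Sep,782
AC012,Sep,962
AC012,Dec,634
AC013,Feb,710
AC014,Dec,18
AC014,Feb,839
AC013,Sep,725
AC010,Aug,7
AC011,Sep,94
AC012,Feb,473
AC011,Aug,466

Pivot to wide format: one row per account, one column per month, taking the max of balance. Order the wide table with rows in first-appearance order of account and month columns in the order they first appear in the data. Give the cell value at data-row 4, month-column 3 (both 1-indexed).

With rows in first-appearance order of account, row 4 is account=AC014. month columns in first-appearance order: Aug, Sep, Dec, Feb; column 3 is Dec.
Long rows with account=AC014, month=Dec: max(42, 18) = 42.

42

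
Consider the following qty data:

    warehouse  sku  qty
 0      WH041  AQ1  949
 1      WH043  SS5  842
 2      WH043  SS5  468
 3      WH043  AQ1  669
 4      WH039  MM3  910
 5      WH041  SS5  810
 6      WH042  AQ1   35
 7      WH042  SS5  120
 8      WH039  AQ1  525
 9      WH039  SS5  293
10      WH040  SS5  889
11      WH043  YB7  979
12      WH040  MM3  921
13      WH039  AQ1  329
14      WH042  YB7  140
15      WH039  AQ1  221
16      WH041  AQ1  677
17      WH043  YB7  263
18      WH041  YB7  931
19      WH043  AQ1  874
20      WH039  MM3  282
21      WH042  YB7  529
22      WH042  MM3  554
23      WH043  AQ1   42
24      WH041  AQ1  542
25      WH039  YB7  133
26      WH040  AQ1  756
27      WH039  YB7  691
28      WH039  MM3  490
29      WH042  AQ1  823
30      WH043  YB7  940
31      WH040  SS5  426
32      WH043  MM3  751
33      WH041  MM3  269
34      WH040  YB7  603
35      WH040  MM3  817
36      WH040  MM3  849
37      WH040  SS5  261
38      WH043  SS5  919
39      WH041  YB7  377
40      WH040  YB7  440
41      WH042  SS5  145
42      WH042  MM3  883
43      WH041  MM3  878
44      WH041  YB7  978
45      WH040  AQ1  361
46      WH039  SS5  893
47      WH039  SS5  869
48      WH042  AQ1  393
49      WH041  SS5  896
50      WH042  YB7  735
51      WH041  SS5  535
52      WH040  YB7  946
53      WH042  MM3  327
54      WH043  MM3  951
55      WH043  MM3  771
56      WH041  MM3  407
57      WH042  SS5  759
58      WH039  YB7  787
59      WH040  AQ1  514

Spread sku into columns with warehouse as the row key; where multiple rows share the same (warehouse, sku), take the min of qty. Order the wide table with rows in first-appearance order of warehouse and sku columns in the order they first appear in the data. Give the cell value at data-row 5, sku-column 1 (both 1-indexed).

361

With rows in first-appearance order of warehouse, row 5 is warehouse=WH040. sku columns in first-appearance order: AQ1, SS5, MM3, YB7; column 1 is AQ1.
Long rows with warehouse=WH040, sku=AQ1: min(756, 361, 514) = 361.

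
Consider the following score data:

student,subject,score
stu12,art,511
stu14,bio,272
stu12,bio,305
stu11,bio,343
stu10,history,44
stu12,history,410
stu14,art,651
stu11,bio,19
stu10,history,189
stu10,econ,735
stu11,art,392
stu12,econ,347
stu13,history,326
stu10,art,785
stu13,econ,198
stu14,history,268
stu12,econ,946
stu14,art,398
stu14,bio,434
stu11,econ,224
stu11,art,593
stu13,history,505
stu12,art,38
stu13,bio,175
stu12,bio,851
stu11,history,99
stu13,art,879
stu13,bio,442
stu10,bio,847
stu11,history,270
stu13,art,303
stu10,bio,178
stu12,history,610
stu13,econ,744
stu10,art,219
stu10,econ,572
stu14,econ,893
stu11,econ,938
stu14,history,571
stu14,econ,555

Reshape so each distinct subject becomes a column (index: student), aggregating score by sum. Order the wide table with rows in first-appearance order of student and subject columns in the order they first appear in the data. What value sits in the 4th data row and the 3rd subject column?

With rows in first-appearance order of student, row 4 is student=stu10. subject columns in first-appearance order: art, bio, history, econ; column 3 is history.
Long rows with student=stu10, subject=history: 44 + 189 = 233.

233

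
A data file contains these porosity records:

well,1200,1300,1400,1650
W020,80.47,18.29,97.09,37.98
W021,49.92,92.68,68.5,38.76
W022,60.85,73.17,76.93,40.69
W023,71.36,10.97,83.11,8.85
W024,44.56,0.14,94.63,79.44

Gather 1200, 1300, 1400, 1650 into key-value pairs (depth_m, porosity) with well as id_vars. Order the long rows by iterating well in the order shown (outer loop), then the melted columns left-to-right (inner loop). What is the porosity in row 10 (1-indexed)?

73.17

20 rows total (5 × 4). Row 10: index ⌊(10-1)/4⌋ = 2 into well → W022; (10-1) mod 4 = 1 into the melted columns → 1300.
So row 10 is (W022, 1300, 73.17); porosity = 73.17.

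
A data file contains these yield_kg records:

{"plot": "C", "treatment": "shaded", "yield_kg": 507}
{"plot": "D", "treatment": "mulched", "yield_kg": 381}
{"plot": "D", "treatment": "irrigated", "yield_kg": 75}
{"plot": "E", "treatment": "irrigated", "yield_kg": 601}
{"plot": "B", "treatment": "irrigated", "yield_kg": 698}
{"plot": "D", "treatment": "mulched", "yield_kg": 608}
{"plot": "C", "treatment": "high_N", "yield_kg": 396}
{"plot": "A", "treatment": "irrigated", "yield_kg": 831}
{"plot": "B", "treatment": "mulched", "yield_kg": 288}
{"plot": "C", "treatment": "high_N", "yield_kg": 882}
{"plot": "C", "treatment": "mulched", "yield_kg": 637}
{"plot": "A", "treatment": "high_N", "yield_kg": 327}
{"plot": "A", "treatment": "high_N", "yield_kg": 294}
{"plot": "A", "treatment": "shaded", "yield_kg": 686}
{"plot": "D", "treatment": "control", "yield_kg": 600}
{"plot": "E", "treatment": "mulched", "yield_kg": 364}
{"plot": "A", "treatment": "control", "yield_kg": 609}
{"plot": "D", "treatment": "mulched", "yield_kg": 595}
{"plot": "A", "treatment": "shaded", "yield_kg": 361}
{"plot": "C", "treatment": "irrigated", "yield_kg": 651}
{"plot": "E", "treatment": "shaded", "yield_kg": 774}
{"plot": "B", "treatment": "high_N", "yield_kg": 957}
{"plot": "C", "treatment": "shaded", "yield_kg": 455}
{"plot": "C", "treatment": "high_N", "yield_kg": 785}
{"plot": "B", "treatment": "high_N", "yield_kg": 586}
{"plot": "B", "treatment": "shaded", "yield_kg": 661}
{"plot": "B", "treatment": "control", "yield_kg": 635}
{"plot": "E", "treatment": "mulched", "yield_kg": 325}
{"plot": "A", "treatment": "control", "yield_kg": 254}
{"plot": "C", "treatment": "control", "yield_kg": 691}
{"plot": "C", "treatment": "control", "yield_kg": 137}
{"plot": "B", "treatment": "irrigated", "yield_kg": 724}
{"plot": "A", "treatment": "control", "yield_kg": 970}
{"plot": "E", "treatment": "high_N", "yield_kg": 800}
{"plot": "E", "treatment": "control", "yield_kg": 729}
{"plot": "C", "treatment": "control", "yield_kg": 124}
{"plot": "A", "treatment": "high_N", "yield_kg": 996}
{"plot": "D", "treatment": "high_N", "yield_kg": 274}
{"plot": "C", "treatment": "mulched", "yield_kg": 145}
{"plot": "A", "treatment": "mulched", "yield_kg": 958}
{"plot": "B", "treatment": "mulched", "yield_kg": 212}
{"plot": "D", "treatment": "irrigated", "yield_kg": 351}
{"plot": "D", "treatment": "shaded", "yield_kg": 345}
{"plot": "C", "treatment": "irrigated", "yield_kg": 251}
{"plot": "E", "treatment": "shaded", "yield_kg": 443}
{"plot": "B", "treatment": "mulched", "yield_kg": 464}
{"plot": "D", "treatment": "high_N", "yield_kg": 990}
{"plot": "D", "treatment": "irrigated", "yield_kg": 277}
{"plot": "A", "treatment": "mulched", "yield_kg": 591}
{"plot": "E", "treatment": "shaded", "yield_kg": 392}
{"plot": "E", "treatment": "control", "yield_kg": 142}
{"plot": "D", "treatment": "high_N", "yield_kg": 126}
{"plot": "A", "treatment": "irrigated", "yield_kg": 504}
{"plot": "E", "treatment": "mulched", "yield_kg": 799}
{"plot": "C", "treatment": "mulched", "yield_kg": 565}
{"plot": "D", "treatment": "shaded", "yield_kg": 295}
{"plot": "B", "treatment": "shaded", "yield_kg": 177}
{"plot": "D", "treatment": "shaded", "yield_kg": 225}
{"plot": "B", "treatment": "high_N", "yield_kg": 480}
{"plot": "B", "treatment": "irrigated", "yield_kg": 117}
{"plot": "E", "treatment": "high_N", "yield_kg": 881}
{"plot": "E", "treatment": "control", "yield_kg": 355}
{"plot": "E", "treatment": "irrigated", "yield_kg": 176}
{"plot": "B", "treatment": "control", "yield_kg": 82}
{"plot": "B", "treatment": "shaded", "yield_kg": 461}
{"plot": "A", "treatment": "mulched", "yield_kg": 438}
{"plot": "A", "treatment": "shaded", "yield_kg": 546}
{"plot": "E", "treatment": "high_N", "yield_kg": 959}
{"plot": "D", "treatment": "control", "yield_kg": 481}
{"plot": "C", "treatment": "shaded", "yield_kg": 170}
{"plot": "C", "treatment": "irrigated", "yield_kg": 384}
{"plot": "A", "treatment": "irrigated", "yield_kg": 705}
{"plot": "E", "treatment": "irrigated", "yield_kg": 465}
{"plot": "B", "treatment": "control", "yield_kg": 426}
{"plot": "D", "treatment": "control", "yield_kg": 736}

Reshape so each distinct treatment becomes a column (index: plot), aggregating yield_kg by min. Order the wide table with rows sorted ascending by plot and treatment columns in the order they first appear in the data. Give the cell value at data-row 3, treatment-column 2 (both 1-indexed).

With rows sorted ascending by plot, row 3 is plot=C. treatment columns in first-appearance order: shaded, mulched, irrigated, high_N, control; column 2 is mulched.
Long rows with plot=C, treatment=mulched: min(637, 145, 565) = 145.

145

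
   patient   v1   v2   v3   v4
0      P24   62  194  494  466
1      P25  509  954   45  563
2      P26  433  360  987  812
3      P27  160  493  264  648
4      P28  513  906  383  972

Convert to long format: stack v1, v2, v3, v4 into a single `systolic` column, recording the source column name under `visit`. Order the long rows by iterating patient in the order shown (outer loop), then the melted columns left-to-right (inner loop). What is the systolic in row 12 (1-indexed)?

20 rows total (5 × 4). Row 12: index ⌊(12-1)/4⌋ = 2 into patient → P26; (12-1) mod 4 = 3 into the melted columns → v4.
So row 12 is (P26, v4, 812); systolic = 812.

812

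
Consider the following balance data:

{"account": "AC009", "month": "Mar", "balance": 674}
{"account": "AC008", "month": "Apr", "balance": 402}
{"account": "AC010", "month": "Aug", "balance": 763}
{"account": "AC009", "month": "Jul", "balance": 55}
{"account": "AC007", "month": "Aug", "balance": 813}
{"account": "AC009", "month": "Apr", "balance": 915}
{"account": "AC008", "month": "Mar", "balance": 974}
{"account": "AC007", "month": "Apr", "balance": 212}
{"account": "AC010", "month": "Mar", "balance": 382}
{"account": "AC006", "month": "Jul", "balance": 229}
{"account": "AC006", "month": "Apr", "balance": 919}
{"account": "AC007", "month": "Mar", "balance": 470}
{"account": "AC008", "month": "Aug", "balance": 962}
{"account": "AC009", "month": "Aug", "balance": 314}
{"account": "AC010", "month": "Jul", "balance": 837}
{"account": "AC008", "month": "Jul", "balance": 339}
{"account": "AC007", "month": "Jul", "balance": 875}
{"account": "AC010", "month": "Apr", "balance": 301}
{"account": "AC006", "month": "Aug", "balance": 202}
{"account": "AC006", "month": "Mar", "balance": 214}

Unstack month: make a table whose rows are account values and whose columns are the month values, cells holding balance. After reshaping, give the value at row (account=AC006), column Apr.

919

Wide layout: rows indexed by account, columns are the 4 distinct month values (Mar, Apr, Aug, Jul).
Cell (account=AC006, month=Apr) draws from the long row where account=AC006 and month=Apr, which has balance=919.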